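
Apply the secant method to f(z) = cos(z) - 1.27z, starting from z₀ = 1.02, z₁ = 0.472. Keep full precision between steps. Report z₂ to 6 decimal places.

0.622095

f(z_0) = -0.772034, f(z_1) = 0.291221
z_2 = 0.472000 - (0.291221)·(0.472000 - 1.020000)/(0.291221 - (-0.772034)) = 0.622095; f(z_2) = 0.022599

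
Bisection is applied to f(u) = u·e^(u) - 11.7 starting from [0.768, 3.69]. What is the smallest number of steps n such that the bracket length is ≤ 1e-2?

9

Initial width b − a = 3.69 − 0.768 = 2.922000.
After n steps the width is (b−a)/2^n; need (b−a)/2^n ≤ 1e-2.
So n ≥ log₂(2.922000/1e-2) = log₂(292.2000) ≈ 8.1908.
Hence n = 9.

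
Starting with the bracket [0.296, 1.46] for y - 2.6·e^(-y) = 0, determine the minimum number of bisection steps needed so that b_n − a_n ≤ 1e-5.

17

Initial width b − a = 1.46 − 0.296 = 1.164000.
After n steps the width is (b−a)/2^n; need (b−a)/2^n ≤ 1e-5.
So n ≥ log₂(1.164000/1e-5) = log₂(116400.0000) ≈ 16.8287.
Hence n = 17.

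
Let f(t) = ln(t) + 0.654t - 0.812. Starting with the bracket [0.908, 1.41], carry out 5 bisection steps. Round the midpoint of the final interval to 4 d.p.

f(0.908000) = -0.314679, f(1.410000) = 0.453730 (opposite signs)
step 1: m = 1.159000, f(m) = 0.093544 > 0 → root in [0.908000, 1.159000]
step 2: m = 1.033500, f(m) = -0.103140 < 0 → root in [1.033500, 1.159000]
step 3: m = 1.096250, f(m) = -0.003157 < 0 → root in [1.096250, 1.159000]
step 4: m = 1.127625, f(m) = 0.045580 > 0 → root in [1.096250, 1.127625]
step 5: m = 1.111938, f(m) = 0.021311 > 0 → root in [1.096250, 1.111938]
Midpoint of [1.096250, 1.111938] = 1.104094

1.1041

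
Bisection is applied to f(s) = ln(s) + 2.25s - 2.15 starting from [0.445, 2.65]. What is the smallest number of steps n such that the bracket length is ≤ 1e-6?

Initial width b − a = 2.65 − 0.445 = 2.205000.
After n steps the width is (b−a)/2^n; need (b−a)/2^n ≤ 1e-6.
So n ≥ log₂(2.205000/1e-6) = log₂(2205000.0000) ≈ 21.0723.
Hence n = 22.

22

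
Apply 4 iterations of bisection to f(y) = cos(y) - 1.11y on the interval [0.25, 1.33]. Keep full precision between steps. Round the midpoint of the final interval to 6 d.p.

f(0.250000) = 0.691412, f(1.330000) = -1.237824 (opposite signs)
step 1: m = 0.790000, f(m) = -0.173055 < 0 → root in [0.250000, 0.790000]
step 2: m = 0.520000, f(m) = 0.290619 > 0 → root in [0.520000, 0.790000]
step 3: m = 0.655000, f(m) = 0.065998 > 0 → root in [0.655000, 0.790000]
step 4: m = 0.722500, f(m) = -0.051820 < 0 → root in [0.655000, 0.722500]
Midpoint of [0.655000, 0.722500] = 0.688750

0.688750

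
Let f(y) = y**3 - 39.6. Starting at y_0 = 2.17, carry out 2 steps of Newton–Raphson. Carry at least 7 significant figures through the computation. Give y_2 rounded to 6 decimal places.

3.564087

f'(y) = 3y**2
y_0 = 2.170000: f = -29.381687, f' = 14.126700 → y_1 = 2.170000 - (-29.381687)/(14.126700) = 4.249869
y_1 = 4.249869: f = 37.158533, f' = 54.184162 → y_2 = 4.249869 - (37.158533)/(54.184162) = 3.564087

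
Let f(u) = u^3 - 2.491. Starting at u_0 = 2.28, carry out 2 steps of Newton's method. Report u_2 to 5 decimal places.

1.41411

f'(u) = 3u^2
u_0 = 2.280000: f = 9.361352, f' = 15.595200 → u_1 = 2.280000 - (9.361352)/(15.595200) = 1.679729
u_1 = 1.679729: f = 2.248335, f' = 8.464465 → u_2 = 1.679729 - (2.248335)/(8.464465) = 1.414108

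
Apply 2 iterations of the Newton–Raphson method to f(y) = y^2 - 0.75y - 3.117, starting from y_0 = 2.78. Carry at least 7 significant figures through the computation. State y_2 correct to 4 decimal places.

Newton update: y ← y − f(y)/f'(y).
f'(y) = 2y - 0.75
y_0 = 2.780000: f = 2.526400, f' = 4.810000 → y_1 = 2.780000 - (2.526400)/(4.810000) = 2.254761
y_1 = 2.254761: f = 0.275876, f' = 3.759522 → y_2 = 2.254761 - (0.275876)/(3.759522) = 2.181380

2.1814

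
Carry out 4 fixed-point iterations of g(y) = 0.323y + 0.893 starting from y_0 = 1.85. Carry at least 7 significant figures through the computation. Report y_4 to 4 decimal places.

1.3248

y_1 = g(1.850000) = 1.490550
y_2 = g(1.490550) = 1.374448
y_3 = g(1.374448) = 1.336947
y_4 = g(1.336947) = 1.324834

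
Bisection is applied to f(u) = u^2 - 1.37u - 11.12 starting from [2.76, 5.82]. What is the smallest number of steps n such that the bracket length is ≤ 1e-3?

12

Initial width b − a = 5.82 − 2.76 = 3.060000.
After n steps the width is (b−a)/2^n; need (b−a)/2^n ≤ 1e-3.
So n ≥ log₂(3.060000/1e-3) = log₂(3060.0000) ≈ 11.5793.
Hence n = 12.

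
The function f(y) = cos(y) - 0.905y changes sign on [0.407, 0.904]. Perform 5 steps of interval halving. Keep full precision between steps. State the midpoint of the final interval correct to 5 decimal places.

f(0.407000) = 0.549978, f(0.904000) = -0.199648 (opposite signs)
step 1: m = 0.655500, f(m) = 0.199516 > 0 → root in [0.655500, 0.904000]
step 2: m = 0.779750, f(m) = 0.005416 > 0 → root in [0.779750, 0.904000]
step 3: m = 0.841875, f(m) = -0.095831 < 0 → root in [0.779750, 0.841875]
step 4: m = 0.810812, f(m) = -0.044876 < 0 → root in [0.779750, 0.810812]
step 5: m = 0.795281, f(m) = -0.019646 < 0 → root in [0.779750, 0.795281]
Midpoint of [0.779750, 0.795281] = 0.787516

0.78752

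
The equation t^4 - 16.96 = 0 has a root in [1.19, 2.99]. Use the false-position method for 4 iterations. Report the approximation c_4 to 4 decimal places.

f(1.190000) = -14.954661, f(2.990000) = 62.965388
step 1: c = 1.535462, f(c) = -11.401522 < 0 → new bracket [1.535462, 2.990000]
step 2: c = 1.758463, f(c) = -7.398339 < 0 → new bracket [1.758463, 2.990000]
step 3: c = 1.887952, f(c) = -4.255309 < 0 → new bracket [1.887952, 2.990000]
step 4: c = 1.957716, f(c) = -2.270783 < 0 → new bracket [1.957716, 2.990000]

1.9577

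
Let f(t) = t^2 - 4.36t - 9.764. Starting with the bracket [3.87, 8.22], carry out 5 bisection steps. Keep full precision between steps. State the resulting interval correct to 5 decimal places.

[5.90906, 6.04500]

f(3.870000) = -11.660300, f(8.220000) = 21.965200 (opposite signs)
step 1: m = 6.045000, f(m) = 0.421825 > 0 → root in [3.870000, 6.045000]
step 2: m = 4.957500, f(m) = -6.801894 < 0 → root in [4.957500, 6.045000]
step 3: m = 5.501250, f(m) = -3.485698 < 0 → root in [5.501250, 6.045000]
step 4: m = 5.773125, f(m) = -1.605853 < 0 → root in [5.773125, 6.045000]
step 5: m = 5.909063, f(m) = -0.610493 < 0 → root in [5.909063, 6.045000]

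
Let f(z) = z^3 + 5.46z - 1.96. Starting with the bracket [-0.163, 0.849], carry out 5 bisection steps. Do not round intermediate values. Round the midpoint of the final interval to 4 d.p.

f(-0.163000) = -2.854311, f(0.849000) = 3.287500 (opposite signs)
step 1: m = 0.343000, f(m) = -0.046866 < 0 → root in [0.343000, 0.849000]
step 2: m = 0.596000, f(m) = 1.505869 > 0 → root in [0.343000, 0.596000]
step 3: m = 0.469500, f(m) = 0.706962 > 0 → root in [0.343000, 0.469500]
step 4: m = 0.406250, f(m) = 0.325172 > 0 → root in [0.343000, 0.406250]
step 5: m = 0.374625, f(m) = 0.138029 > 0 → root in [0.343000, 0.374625]
Midpoint of [0.343000, 0.374625] = 0.358812

0.3588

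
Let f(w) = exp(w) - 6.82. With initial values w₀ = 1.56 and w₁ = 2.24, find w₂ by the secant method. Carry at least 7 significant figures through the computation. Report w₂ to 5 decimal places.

f(w_0) = -2.061179, f(w_1) = 2.573331
w_2 = 2.240000 - (2.573331)·(2.240000 - 1.560000)/(2.573331 - (-2.061179)) = 1.862427; f(w_2) = -0.380653

1.86243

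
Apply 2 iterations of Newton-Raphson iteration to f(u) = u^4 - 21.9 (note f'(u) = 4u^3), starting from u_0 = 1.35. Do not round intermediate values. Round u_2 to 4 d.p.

u_0 = 1.350000: f = -18.578494, f' = 9.841500 → u_1 = 1.350000 - (-18.578494)/(9.841500) = 3.237771
u_1 = 3.237771: f = 87.996603, f' = 135.768241 → u_2 = 3.237771 - (87.996603)/(135.768241) = 2.589632

2.5896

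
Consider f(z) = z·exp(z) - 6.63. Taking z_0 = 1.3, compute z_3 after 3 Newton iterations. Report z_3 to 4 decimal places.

f'(z) = (z + 1)·exp(z)
z_0 = 1.300000: f = -1.859914, f' = 8.439382 → z_1 = 1.300000 - (-1.859914)/(8.439382) = 1.520385
z_1 = 1.520385: f = 0.324221, f' = 11.528207 → z_2 = 1.520385 - (0.324221)/(11.528207) = 1.492261
z_2 = 1.492261: f = 0.006292, f' = 11.083431 → z_3 = 1.492261 - (0.006292)/(11.083431) = 1.491693

1.4917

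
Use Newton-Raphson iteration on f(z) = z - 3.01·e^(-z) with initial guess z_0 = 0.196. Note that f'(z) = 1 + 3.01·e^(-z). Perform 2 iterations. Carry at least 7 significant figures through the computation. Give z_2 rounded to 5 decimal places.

1.04110

z_0 = 0.196000: f = -2.278257, f' = 3.474257 → z_1 = 0.196000 - (-2.278257)/(3.474257) = 0.851754
z_1 = 0.851754: f = -0.432511, f' = 2.284265 → z_2 = 0.851754 - (-0.432511)/(2.284265) = 1.041097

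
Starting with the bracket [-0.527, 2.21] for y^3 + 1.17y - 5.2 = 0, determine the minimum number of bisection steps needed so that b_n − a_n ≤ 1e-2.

9

Initial width b − a = 2.21 − -0.527 = 2.737000.
After n steps the width is (b−a)/2^n; need (b−a)/2^n ≤ 1e-2.
So n ≥ log₂(2.737000/1e-2) = log₂(273.7000) ≈ 8.0965.
Hence n = 9.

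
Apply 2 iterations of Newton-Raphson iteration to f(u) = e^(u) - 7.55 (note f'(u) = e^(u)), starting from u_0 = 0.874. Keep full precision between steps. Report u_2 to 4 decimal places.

2.3913

Newton update: u ← u − f(u)/f'(u).
u_0 = 0.874000: f = -5.153522, f' = 2.396478 → u_1 = 0.874000 - (-5.153522)/(2.396478) = 3.024457
u_1 = 3.024457: f = 13.032828, f' = 20.582828 → u_2 = 3.024457 - (13.032828)/(20.582828) = 2.391268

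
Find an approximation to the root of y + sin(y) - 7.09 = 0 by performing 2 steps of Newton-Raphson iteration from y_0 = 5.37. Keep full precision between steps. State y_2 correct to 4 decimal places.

6.6839

f'(y) = 1 + cos(y)
y_0 = 5.370000: f = -2.511455, f' = 1.611228 → y_1 = 5.370000 - (-2.511455)/(1.611228) = 6.928721
y_1 = 6.928721: f = 0.440347, f' = 1.798778 → y_2 = 6.928721 - (0.440347)/(1.798778) = 6.683917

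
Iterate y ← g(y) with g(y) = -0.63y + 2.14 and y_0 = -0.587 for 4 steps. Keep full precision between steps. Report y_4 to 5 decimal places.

1.01360

y_1 = g(-0.587000) = 2.509810
y_2 = g(2.509810) = 0.558820
y_3 = g(0.558820) = 1.787944
y_4 = g(1.787944) = 1.013596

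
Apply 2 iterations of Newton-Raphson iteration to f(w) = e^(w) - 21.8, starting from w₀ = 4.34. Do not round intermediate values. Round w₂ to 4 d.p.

3.2056

f'(w) = e^(w)
w_0 = 4.340000: f = 54.907539, f' = 76.707539 → w_1 = 4.340000 - (54.907539)/(76.707539) = 3.624196
w_1 = 3.624196: f = 15.694577, f' = 37.494577 → w_2 = 3.624196 - (15.694577)/(37.494577) = 3.205614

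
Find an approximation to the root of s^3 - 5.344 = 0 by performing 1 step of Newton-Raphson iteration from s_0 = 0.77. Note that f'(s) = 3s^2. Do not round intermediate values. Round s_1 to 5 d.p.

3.51777

s_0 = 0.770000: f = -4.887467, f' = 1.778700 → s_1 = 0.770000 - (-4.887467)/(1.778700) = 3.517775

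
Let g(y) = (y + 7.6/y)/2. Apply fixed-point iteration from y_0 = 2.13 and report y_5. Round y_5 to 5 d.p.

2.75681

y_1 = g(2.130000) = 2.849038
y_2 = g(2.849038) = 2.758303
y_3 = g(2.758303) = 2.756810
y_4 = g(2.756810) = 2.756810
y_5 = g(2.756810) = 2.756810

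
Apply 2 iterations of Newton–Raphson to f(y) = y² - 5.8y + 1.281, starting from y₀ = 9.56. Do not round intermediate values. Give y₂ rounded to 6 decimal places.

Newton update: y ← y − f(y)/f'(y).
f'(y) = 2y - 5.8
y_0 = 9.560000: f = 37.226600, f' = 13.320000 → y_1 = 9.560000 - (37.226600)/(13.320000) = 6.765210
y_1 = 6.765210: f = 7.810850, f' = 7.730420 → y_2 = 6.765210 - (7.810850)/(7.730420) = 5.754806

5.754806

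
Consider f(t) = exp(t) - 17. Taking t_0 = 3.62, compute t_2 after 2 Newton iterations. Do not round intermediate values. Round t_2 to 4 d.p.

2.8603

f'(t) = exp(t)
t_0 = 3.620000: f = 20.337568, f' = 37.337568 → t_1 = 3.620000 - (20.337568)/(37.337568) = 3.075306
t_1 = 3.075306: f = 4.656497, f' = 21.656497 → t_2 = 3.075306 - (4.656497)/(21.656497) = 2.860289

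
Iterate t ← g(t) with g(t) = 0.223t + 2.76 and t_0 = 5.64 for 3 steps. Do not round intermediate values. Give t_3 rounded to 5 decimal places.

t_1 = g(5.640000) = 4.017720
t_2 = g(4.017720) = 3.655952
t_3 = g(3.655952) = 3.575277

3.57528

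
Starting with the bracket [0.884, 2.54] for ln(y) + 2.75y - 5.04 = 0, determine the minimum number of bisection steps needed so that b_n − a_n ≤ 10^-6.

Initial width b − a = 2.54 − 0.884 = 1.656000.
After n steps the width is (b−a)/2^n; need (b−a)/2^n ≤ 10^-6.
So n ≥ log₂(1.656000/10^-6) = log₂(1656000.0000) ≈ 20.6593.
Hence n = 21.

21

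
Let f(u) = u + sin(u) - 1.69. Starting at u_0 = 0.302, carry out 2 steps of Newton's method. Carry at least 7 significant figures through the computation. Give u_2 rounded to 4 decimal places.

f'(u) = 1 + cos(u)
u_0 = 0.302000: f = -1.090570, f' = 1.954744 → u_1 = 0.302000 - (-1.090570)/(1.954744) = 0.859909
u_1 = 0.859909: f = -0.072307, f' = 1.652506 → u_2 = 0.859909 - (-0.072307)/(1.652506) = 0.903665

0.9037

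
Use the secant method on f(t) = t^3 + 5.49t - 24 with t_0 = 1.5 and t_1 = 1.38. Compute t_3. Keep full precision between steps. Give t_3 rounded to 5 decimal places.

f(t_0) = -12.390000, f(t_1) = -13.795728
t_2 = 1.380000 - (-13.795728)·(1.380000 - 1.500000)/(-13.795728 - (-12.390000)) = 2.557673; f(t_2) = 6.773122
t_3 = 2.557673 - (6.773122)·(2.557673 - 1.380000)/(6.773122 - (-13.795728)) = 2.169876; f(t_3) = -1.870810

2.16988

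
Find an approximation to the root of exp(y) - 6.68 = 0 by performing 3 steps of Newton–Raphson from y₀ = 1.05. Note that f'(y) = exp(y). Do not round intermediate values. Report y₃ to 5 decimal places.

1.90415

Newton update: y ← y − f(y)/f'(y).
y_0 = 1.050000: f = -3.822349, f' = 2.857651 → y_1 = 1.050000 - (-3.822349)/(2.857651) = 2.387584
y_1 = 2.387584: f = 4.207161, f' = 10.887161 → y_2 = 2.387584 - (4.207161)/(10.887161) = 2.001151
y_2 = 2.001151: f = 0.717565, f' = 7.397565 → y_3 = 2.001151 - (0.717565)/(7.397565) = 1.904151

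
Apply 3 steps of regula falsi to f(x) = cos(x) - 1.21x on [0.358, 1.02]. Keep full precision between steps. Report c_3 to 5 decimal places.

0.65517

f(0.358000) = 0.503419, f(1.020000) = -0.710834
step 1: c = 0.632460, f(c) = 0.041300 > 0 → new bracket [0.632460, 1.020000]
step 2: c = 0.653740, f(c) = 0.002790 > 0 → new bracket [0.653740, 1.020000]
step 3: c = 0.655172, f(c) = 0.000186 > 0 → new bracket [0.655172, 1.020000]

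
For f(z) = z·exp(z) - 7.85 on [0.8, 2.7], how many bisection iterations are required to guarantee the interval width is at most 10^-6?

21

Initial width b − a = 2.7 − 0.8 = 1.900000.
After n steps the width is (b−a)/2^n; need (b−a)/2^n ≤ 10^-6.
So n ≥ log₂(1.900000/10^-6) = log₂(1900000.0000) ≈ 20.8576.
Hence n = 21.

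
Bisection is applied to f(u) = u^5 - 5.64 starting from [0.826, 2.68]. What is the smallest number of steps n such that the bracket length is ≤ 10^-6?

Initial width b − a = 2.68 − 0.826 = 1.854000.
After n steps the width is (b−a)/2^n; need (b−a)/2^n ≤ 10^-6.
So n ≥ log₂(1.854000/10^-6) = log₂(1854000.0000) ≈ 20.8222.
Hence n = 21.

21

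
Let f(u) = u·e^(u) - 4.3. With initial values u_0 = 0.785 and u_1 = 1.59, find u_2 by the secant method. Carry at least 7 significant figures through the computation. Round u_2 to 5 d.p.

1.12669

f(u_0) = -2.578961, f(u_1) = 3.496961
u_2 = 1.590000 - (3.496961)·(1.590000 - 0.785000)/(3.496961 - (-2.578961)) = 1.126687; f(u_2) = -0.823700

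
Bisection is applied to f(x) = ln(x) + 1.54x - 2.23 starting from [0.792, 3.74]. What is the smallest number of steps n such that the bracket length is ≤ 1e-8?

Initial width b − a = 3.74 − 0.792 = 2.948000.
After n steps the width is (b−a)/2^n; need (b−a)/2^n ≤ 1e-8.
So n ≥ log₂(2.948000/1e-8) = log₂(294800000.0000) ≈ 28.1352.
Hence n = 29.

29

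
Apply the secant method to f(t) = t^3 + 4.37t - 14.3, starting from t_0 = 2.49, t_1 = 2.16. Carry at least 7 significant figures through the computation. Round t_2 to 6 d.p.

f(t_0) = 12.019549, f(t_1) = 5.216896
t_2 = 2.160000 - (5.216896)·(2.160000 - 2.490000)/(5.216896 - (12.019549)) = 1.906926; f(t_2) = 0.967547

1.906926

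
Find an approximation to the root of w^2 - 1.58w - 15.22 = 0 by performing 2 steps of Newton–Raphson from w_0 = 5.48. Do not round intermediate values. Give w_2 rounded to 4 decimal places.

4.7708

f'(w) = 2w - 1.58
w_0 = 5.480000: f = 6.152000, f' = 9.380000 → w_1 = 5.480000 - (6.152000)/(9.380000) = 4.824136
w_1 = 4.824136: f = 0.430157, f' = 8.068273 → w_2 = 4.824136 - (0.430157)/(8.068273) = 4.770822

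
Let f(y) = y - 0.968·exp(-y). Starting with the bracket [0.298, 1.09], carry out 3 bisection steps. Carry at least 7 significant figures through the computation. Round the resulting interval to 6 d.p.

[0.496000, 0.595000]

f(0.298000) = -0.420548, f(1.090000) = 0.764542 (opposite signs)
step 1: m = 0.694000, f(m) = 0.210413 > 0 → root in [0.298000, 0.694000]
step 2: m = 0.496000, f(m) = -0.093475 < 0 → root in [0.496000, 0.694000]
step 3: m = 0.595000, f(m) = 0.061087 > 0 → root in [0.496000, 0.595000]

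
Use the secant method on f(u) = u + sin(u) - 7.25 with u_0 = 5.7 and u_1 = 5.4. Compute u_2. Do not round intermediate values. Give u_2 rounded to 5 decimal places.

f(u_0) = -2.100686, f(u_1) = -2.622764
u_2 = 5.400000 - (-2.622764)·(5.400000 - 5.700000)/(-2.622764 - (-2.100686)) = 6.907108; f(u_2) = 0.241331

6.90711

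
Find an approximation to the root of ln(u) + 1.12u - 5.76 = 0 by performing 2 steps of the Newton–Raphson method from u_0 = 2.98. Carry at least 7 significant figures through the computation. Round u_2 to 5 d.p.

f'(u) = 1/u + 1.12
u_0 = 2.980000: f = -1.330477, f' = 1.455570 → u_1 = 2.980000 - (-1.330477)/(1.455570) = 3.894059
u_1 = 3.894059: f = -0.039202, f' = 1.376801 → u_2 = 3.894059 - (-0.039202)/(1.376801) = 3.922532

3.92253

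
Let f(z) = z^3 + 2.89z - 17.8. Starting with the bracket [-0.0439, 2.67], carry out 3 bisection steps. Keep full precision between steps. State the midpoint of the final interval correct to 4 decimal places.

f(-0.043900) = -17.926956, f(2.670000) = 8.950463 (opposite signs)
step 1: m = 1.313050, f(m) = -11.741456 < 0 → root in [1.313050, 2.670000]
step 2: m = 1.991525, f(m) = -4.145762 < 0 → root in [1.991525, 2.670000]
step 3: m = 2.330763, f(m) = 1.597663 > 0 → root in [1.991525, 2.330763]
Midpoint of [1.991525, 2.330763] = 2.161144

2.1611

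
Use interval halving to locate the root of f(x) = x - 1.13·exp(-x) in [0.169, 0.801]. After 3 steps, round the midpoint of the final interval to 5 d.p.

f(0.169000) = -0.785295, f(0.801000) = 0.293766 (opposite signs)
step 1: m = 0.485000, f(m) = -0.210738 < 0 → root in [0.485000, 0.801000]
step 2: m = 0.643000, f(m) = 0.048944 > 0 → root in [0.485000, 0.643000]
step 3: m = 0.564000, f(m) = -0.078890 < 0 → root in [0.564000, 0.643000]
Midpoint of [0.564000, 0.643000] = 0.603500

0.60350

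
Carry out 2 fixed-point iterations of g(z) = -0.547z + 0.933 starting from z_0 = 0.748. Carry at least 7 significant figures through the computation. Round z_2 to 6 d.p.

0.646457

z_1 = g(0.748000) = 0.523844
z_2 = g(0.523844) = 0.646457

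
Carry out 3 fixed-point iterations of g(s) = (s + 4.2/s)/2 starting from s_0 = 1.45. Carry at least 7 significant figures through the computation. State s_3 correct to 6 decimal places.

s_1 = g(1.450000) = 2.173276
s_2 = g(2.173276) = 2.052921
s_3 = g(2.052921) = 2.049393

2.049393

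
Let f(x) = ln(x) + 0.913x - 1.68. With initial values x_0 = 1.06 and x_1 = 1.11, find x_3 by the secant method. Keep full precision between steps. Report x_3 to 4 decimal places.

1.4391

f(x_0) = -0.653951, f(x_1) = -0.562210
x_2 = 1.110000 - (-0.562210)·(1.110000 - 1.060000)/(-0.562210 - (-0.653951)) = 1.416411; f(x_2) = -0.038690
x_3 = 1.416411 - (-0.038690)·(1.416411 - 1.110000)/(-0.038690 - (-0.562210)) = 1.439056; f(x_3) = -0.002154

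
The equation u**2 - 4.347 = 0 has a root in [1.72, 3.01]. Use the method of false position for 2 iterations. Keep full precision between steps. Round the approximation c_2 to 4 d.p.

2.0718

f(1.720000) = -1.388600, f(3.010000) = 4.713100
step 1: c = 2.013573, f(c) = -0.292524 < 0 → new bracket [2.013573, 3.010000]
step 2: c = 2.071803, f(c) = -0.054631 < 0 → new bracket [2.071803, 3.010000]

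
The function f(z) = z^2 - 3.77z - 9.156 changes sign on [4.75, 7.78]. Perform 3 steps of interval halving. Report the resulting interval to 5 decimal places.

[5.12875, 5.50750]

f(4.750000) = -4.501000, f(7.780000) = 22.041800 (opposite signs)
step 1: m = 6.265000, f(m) = 6.475175 > 0 → root in [4.750000, 6.265000]
step 2: m = 5.507500, f(m) = 0.413281 > 0 → root in [4.750000, 5.507500]
step 3: m = 5.128750, f(m) = -2.187311 < 0 → root in [5.128750, 5.507500]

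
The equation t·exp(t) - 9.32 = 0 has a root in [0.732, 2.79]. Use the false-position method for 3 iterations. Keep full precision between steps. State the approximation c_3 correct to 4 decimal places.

f(0.732000) = -7.798000, f(2.790000) = 36.104045
step 1: c = 1.097548, f(c) = -6.030861 < 0 → new bracket [1.097548, 2.790000]
step 2: c = 1.339792, f(c) = -4.204341 < 0 → new bracket [1.339792, 2.790000]
step 3: c = 1.491055, f(c) = -2.697063 < 0 → new bracket [1.491055, 2.790000]

1.4911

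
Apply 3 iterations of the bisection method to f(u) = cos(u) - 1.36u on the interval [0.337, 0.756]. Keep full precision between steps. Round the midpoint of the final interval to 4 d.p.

0.6251

f(0.337000) = 0.485431, f(0.756000) = -0.300574 (opposite signs)
step 1: m = 0.546500, f(m) = 0.111109 > 0 → root in [0.546500, 0.756000]
step 2: m = 0.651250, f(m) = -0.090373 < 0 → root in [0.546500, 0.651250]
step 3: m = 0.598875, f(m) = 0.011500 > 0 → root in [0.598875, 0.651250]
Midpoint of [0.598875, 0.651250] = 0.625063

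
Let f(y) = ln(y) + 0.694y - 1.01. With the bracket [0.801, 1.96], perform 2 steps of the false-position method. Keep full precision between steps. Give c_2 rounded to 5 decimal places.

False-position update: c = (a·f(b) − b·f(a))/(f(b) − f(a)); replace the endpoint whose sign matches f(c).
f(0.801000) = -0.676000, f(1.960000) = 1.023184
step 1: c = 1.262094, f(c) = 0.098666 > 0 → new bracket [0.801000, 1.262094]
step 2: c = 1.203367, f(c) = 0.010260 > 0 → new bracket [0.801000, 1.203367]

1.20337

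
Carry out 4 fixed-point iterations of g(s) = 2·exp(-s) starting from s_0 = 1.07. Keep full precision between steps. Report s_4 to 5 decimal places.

0.96332

s_1 = g(1.070000) = 0.686017
s_2 = g(0.686017) = 1.007156
s_3 = g(1.007156) = 0.730513
s_4 = g(0.730513) = 0.963324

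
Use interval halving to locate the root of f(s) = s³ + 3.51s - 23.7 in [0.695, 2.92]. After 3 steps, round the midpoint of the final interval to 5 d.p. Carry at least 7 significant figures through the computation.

2.50281

f(0.695000) = -20.924848, f(2.920000) = 11.446288 (opposite signs)
step 1: m = 1.807500, f(m) = -11.450471 < 0 → root in [1.807500, 2.920000]
step 2: m = 2.363750, f(m) = -2.196224 < 0 → root in [2.363750, 2.920000]
step 3: m = 2.641875, f(m) = 4.011957 > 0 → root in [2.363750, 2.641875]
Midpoint of [2.363750, 2.641875] = 2.502813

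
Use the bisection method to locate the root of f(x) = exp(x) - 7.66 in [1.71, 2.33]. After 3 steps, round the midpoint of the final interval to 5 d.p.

f(1.710000) = -2.131039, f(2.330000) = 2.617942 (opposite signs)
step 1: m = 2.020000, f(m) = -0.121675 < 0 → root in [2.020000, 2.330000]
step 2: m = 2.175000, f(m) = 1.142185 > 0 → root in [2.020000, 2.175000]
step 3: m = 2.097500, f(m) = 0.485780 > 0 → root in [2.020000, 2.097500]
Midpoint of [2.020000, 2.097500] = 2.058750

2.05875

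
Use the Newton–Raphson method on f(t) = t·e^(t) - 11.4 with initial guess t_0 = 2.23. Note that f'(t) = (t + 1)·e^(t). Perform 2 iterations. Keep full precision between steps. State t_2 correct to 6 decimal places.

t_0 = 2.230000: f = 9.338701, f' = 30.038567 → t_1 = 2.230000 - (9.338701)/(30.038567) = 1.919110
t_1 = 1.919110: f = 1.678517, f' = 19.893405 → t_2 = 1.919110 - (1.678517)/(19.893405) = 1.834734

1.834734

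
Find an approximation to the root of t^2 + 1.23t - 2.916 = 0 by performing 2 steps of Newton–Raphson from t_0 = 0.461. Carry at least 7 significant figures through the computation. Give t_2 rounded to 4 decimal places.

Newton update: t ← t − f(t)/f'(t).
f'(t) = 2t + 1.23
t_0 = 0.461000: f = -2.136449, f' = 2.152000 → t_1 = 0.461000 - (-2.136449)/(2.152000) = 1.453774
t_1 = 1.453774: f = 0.985600, f' = 4.137547 → t_2 = 1.453774 - (0.985600)/(4.137547) = 1.215565

1.2156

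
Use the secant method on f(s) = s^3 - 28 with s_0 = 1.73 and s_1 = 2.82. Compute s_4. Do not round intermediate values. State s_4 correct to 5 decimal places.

3.03616

f(s_0) = -22.822283, f(s_1) = -5.574232
s_2 = 2.820000 - (-5.574232)·(2.820000 - 1.730000)/(-5.574232 - (-22.822283)) = 3.172267; f(s_2) = 3.923393
s_3 = 3.172267 - (3.923393)·(3.172267 - 2.820000)/(3.923393 - (-5.574232)) = 3.026748; f(s_3) = -0.271343
s_4 = 3.026748 - (-0.271343)·(3.026748 - 3.172267)/(-0.271343 - (3.923393)) = 3.036161; f(s_4) = -0.011832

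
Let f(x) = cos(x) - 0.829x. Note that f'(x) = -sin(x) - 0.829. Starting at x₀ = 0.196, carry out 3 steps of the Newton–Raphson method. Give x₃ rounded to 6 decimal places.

0.821570

x_0 = 0.196000: f = 0.818369, f' = -1.023747 → x_1 = 0.196000 - (0.818369)/(-1.023747) = 0.995386
x_1 = 0.995386: f = -0.280996, f' = -1.667969 → x_2 = 0.995386 - (-0.280996)/(-1.667969) = 0.826920
x_2 = 0.826920: f = -0.008371, f' = -1.564849 → x_3 = 0.826920 - (-0.008371)/(-1.564849) = 0.821570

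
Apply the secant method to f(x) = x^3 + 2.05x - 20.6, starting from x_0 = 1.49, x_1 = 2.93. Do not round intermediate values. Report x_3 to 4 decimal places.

f(x_0) = -14.237551, f(x_1) = 10.560257
x_2 = 2.930000 - (10.560257)·(2.930000 - 1.490000)/(10.560257 - (-14.237551)) = 2.316770; f(x_2) = -3.415544
x_3 = 2.316770 - (-3.415544)·(2.316770 - 2.930000)/(-3.415544 - (10.560257)) = 2.466637; f(x_3) = -0.535642

2.4666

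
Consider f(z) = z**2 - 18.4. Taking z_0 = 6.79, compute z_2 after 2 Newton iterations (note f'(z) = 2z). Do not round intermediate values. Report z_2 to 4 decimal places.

4.3118

z_0 = 6.790000: f = 27.704100, f' = 13.580000 → z_1 = 6.790000 - (27.704100)/(13.580000) = 4.749934
z_1 = 4.749934: f = 4.161870, f' = 9.499867 → z_2 = 4.749934 - (4.161870)/(9.499867) = 4.311836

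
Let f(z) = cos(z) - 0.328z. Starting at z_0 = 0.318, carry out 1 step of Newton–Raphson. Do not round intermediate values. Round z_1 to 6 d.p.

1.637809

Newton update: z ← z − f(z)/f'(z).
f'(z) = -sin(z) - 0.328
z_0 = 0.318000: f = 0.845559, f' = -0.640667 → z_1 = 0.318000 - (0.845559)/(-0.640667) = 1.637809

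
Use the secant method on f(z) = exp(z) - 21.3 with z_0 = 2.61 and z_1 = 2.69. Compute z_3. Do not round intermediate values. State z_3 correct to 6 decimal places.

3.040406

f(z_0) = -7.700949, f(z_1) = -6.568324
z_2 = 2.690000 - (-6.568324)·(2.690000 - 2.610000)/(-6.568324 - (-7.700949)) = 3.153936; f(z_2) = 2.128104
z_3 = 3.153936 - (2.128104)·(3.153936 - 2.690000)/(2.128104 - (-6.568324)) = 3.040406; f(z_3) = -0.386259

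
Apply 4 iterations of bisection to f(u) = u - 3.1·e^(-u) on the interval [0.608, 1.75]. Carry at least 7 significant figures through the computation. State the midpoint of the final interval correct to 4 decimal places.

f(0.608000) = -1.079760, f(1.750000) = 1.211301 (opposite signs)
step 1: m = 1.179000, f(m) = 0.225483 > 0 → root in [0.608000, 1.179000]
step 2: m = 0.893500, f(m) = -0.375085 < 0 → root in [0.893500, 1.179000]
step 3: m = 1.036250, f(m) = -0.063576 < 0 → root in [1.036250, 1.179000]
step 4: m = 1.107625, f(m) = 0.083563 > 0 → root in [1.036250, 1.107625]
Midpoint of [1.036250, 1.107625] = 1.071937

1.0719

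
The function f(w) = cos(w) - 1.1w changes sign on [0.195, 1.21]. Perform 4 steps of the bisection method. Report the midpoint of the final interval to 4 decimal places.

f(0.195000) = 0.766548, f(1.210000) = -0.977981 (opposite signs)
step 1: m = 0.702500, f(m) = -0.009521 < 0 → root in [0.195000, 0.702500]
step 2: m = 0.448750, f(m) = 0.407365 > 0 → root in [0.448750, 0.702500]
step 3: m = 0.575625, f(m) = 0.205665 > 0 → root in [0.575625, 0.702500]
step 4: m = 0.639063, f(m) = 0.099687 > 0 → root in [0.639063, 0.702500]
Midpoint of [0.639063, 0.702500] = 0.670781

0.6708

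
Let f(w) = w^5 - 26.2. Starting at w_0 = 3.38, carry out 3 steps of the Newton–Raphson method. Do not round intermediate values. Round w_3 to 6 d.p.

Newton update: w ← w − f(w)/f'(w).
f'(w) = 5w^4
w_0 = 3.380000: f = 414.947174, f' = 652.584577 → w_1 = 3.380000 - (414.947174)/(652.584577) = 2.744148
w_1 = 2.744148: f = 129.410069, f' = 283.530745 → w_2 = 2.744148 - (129.410069)/(283.530745) = 2.287725
w_2 = 2.287725: f = 36.464093, f' = 136.957244 → w_3 = 2.287725 - (36.464093)/(136.957244) = 2.021480

2.021480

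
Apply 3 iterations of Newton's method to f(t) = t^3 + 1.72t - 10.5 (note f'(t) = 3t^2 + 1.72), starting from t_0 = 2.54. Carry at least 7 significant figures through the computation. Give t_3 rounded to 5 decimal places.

Newton update: t ← t − f(t)/f'(t).
t_0 = 2.540000: f = 10.255864, f' = 21.074800 → t_1 = 2.540000 - (10.255864)/(21.074800) = 2.053359
t_1 = 2.053359: f = 1.689319, f' = 14.368848 → t_2 = 2.053359 - (1.689319)/(14.368848) = 1.935791
t_2 = 1.935791: f = 0.083521, f' = 12.961857 → t_3 = 1.935791 - (0.083521)/(12.961857) = 1.929347

1.92935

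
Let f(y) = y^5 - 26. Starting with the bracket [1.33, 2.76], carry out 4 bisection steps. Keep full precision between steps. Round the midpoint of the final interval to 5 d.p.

1.91094

f(1.330000) = -21.838420, f(2.760000) = 134.156810 (opposite signs)
step 1: m = 2.045000, f(m) = 9.765686 > 0 → root in [1.330000, 2.045000]
step 2: m = 1.687500, f(m) = -12.315816 < 0 → root in [1.687500, 2.045000]
step 3: m = 1.866250, f(m) = -3.361424 < 0 → root in [1.866250, 2.045000]
step 4: m = 1.955625, f(m) = 2.604075 > 0 → root in [1.866250, 1.955625]
Midpoint of [1.866250, 1.955625] = 1.910937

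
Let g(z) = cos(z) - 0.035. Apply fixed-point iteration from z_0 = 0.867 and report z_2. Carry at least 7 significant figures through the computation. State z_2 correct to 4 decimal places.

0.7834

z_1 = g(0.867000) = 0.612117
z_2 = g(0.612117) = 0.783434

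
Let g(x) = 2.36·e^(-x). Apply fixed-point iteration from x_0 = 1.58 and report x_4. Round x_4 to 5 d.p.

x_1 = g(1.580000) = 0.486101
x_2 = g(0.486101) = 1.451446
x_3 = g(1.451446) = 0.552786
x_4 = g(0.552786) = 1.357814

1.35781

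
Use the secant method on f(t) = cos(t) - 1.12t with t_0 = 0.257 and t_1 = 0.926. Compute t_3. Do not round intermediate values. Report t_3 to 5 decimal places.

0.68796

f(t_0) = 0.679317, f(t_1) = -0.436084
t_2 = 0.926000 - (-0.436084)·(0.926000 - 0.257000)/(-0.436084 - (0.679317)) = 0.664444; f(t_2) = 0.043083
t_3 = 0.664444 - (0.043083)·(0.664444 - 0.926000)/(0.043083 - (-0.436084)) = 0.687961; f(t_3) = 0.002026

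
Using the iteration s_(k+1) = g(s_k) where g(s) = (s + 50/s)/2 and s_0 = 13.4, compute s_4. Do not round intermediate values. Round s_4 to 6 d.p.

7.071068

s_1 = g(13.400000) = 8.565672
s_2 = g(8.565672) = 7.201463
s_3 = g(7.201463) = 7.072248
s_4 = g(7.072248) = 7.071068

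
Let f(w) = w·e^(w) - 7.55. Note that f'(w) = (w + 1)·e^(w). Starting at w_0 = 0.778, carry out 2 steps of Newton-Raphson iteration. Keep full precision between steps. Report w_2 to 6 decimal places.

1.826871

w_0 = 0.778000: f = -5.856206, f' = 3.870908 → w_1 = 0.778000 - (-5.856206)/(3.870908) = 2.290876
w_1 = 2.290876: f = 15.092097, f' = 32.525692 → w_2 = 2.290876 - (15.092097)/(32.525692) = 1.826871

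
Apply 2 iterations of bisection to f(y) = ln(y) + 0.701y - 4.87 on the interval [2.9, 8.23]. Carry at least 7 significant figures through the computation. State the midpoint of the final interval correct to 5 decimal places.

f(2.900000) = -1.772389, f(8.230000) = 3.007016 (opposite signs)
step 1: m = 5.565000, f(m) = 0.747562 > 0 → root in [2.900000, 5.565000]
step 2: m = 4.232500, f(m) = -0.460225 < 0 → root in [4.232500, 5.565000]
Midpoint of [4.232500, 5.565000] = 4.898750

4.89875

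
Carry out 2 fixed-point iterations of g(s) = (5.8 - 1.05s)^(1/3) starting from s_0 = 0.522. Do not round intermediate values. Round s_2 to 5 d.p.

s_1 = g(0.522000) = 1.738223
s_2 = g(1.738223) = 1.584069

1.58407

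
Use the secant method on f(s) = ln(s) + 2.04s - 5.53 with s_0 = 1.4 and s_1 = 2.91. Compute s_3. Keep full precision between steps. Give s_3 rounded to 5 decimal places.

Secant update: s_(k+1) = s_k − f(s_k)·(s_k − s_(k-1))/(f(s_k) − f(s_(k-1))).
f(s_0) = -2.337528, f(s_1) = 1.474553
s_2 = 2.910000 - (1.474553)·(2.910000 - 1.400000)/(1.474553 - (-2.337528)) = 2.325916; f(s_2) = 0.058983
s_3 = 2.325916 - (0.058983)·(2.325916 - 2.910000)/(0.058983 - (1.474553)) = 2.301579; f(s_3) = -0.001184

2.30158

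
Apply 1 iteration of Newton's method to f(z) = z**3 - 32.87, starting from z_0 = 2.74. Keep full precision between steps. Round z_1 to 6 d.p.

f'(z) = 3z**2
z_0 = 2.740000: f = -12.299176, f' = 22.522800 → z_1 = 2.740000 - (-12.299176)/(22.522800) = 3.286077

3.286077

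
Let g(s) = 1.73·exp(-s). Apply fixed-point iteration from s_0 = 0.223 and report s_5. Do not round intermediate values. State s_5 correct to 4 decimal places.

s_1 = g(0.223000) = 1.384199
s_2 = g(1.384199) = 0.433407
s_3 = g(0.433407) = 1.121553
s_4 = g(1.121553) = 0.563588
s_5 = g(0.563588) = 0.984652

0.9847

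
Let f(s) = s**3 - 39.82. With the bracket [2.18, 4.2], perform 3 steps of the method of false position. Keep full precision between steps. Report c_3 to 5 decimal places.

f(2.180000) = -29.459768, f(4.200000) = 34.268000
step 1: c = 3.113796, f(c) = -9.629490 < 0 → new bracket [3.113796, 4.200000]
step 2: c = 3.352069, f(c) = -2.154922 < 0 → new bracket [3.352069, 4.200000]
step 3: c = 3.402236, f(c) = -0.438406 < 0 → new bracket [3.402236, 4.200000]

3.40224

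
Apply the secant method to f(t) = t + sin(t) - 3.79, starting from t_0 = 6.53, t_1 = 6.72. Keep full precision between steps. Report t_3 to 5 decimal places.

f(t_0) = 2.984316, f(t_1) = 3.353055
t_2 = 6.720000 - (3.353055)·(6.720000 - 6.530000)/(3.353055 - (2.984316)) = 4.992272; f(t_2) = 0.241185
t_3 = 4.992272 - (0.241185)·(4.992272 - 6.720000)/(0.241185 - (3.353055)) = 4.858365; f(t_3) = 0.079001

4.85837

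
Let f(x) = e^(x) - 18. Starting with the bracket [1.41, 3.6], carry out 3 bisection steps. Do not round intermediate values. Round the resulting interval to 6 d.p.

[2.778750, 3.052500]

f(1.410000) = -13.904045, f(3.600000) = 18.598234 (opposite signs)
step 1: m = 2.505000, f(m) = -5.756441 < 0 → root in [2.505000, 3.600000]
step 2: m = 3.052500, f(m) = 3.168199 > 0 → root in [2.505000, 3.052500]
step 3: m = 2.778750, f(m) = -1.901115 < 0 → root in [2.778750, 3.052500]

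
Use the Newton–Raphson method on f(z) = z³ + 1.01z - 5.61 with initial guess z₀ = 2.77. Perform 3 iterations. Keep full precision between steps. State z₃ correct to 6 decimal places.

Newton update: z ← z − f(z)/f'(z).
f'(z) = 3z² + 1.01
z_0 = 2.770000: f = 18.441633, f' = 24.028700 → z_1 = 2.770000 - (18.441633)/(24.028700) = 2.002516
z_1 = 2.002516: f = 4.442776, f' = 13.040216 → z_2 = 2.002516 - (4.442776)/(13.040216) = 1.661818
z_2 = 1.661818: f = 0.657781, f' = 9.294920 → z_3 = 1.661818 - (0.657781)/(9.294920) = 1.591051

1.591051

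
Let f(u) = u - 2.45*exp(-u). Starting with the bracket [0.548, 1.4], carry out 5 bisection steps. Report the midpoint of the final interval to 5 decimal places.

f(0.548000) = -0.868357, f(1.400000) = 0.795837 (opposite signs)
step 1: m = 0.974000, f(m) = 0.048954 > 0 → root in [0.548000, 0.974000]
step 2: m = 0.761000, f(m) = -0.383638 < 0 → root in [0.761000, 0.974000]
step 3: m = 0.867500, f(m) = -0.161501 < 0 → root in [0.867500, 0.974000]
step 4: m = 0.920750, f(m) = -0.054890 < 0 → root in [0.920750, 0.974000]
step 5: m = 0.947375, f(m) = -0.002631 < 0 → root in [0.947375, 0.974000]
Midpoint of [0.947375, 0.974000] = 0.960687

0.96069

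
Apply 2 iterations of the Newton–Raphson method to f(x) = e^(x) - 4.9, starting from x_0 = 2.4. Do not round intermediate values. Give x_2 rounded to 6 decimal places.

Newton update: x ← x − f(x)/f'(x).
f'(x) = e^(x)
x_0 = 2.400000: f = 6.123176, f' = 11.023176 → x_1 = 2.400000 - (6.123176)/(11.023176) = 1.844518
x_1 = 1.844518: f = 1.425050, f' = 6.325050 → x_2 = 1.844518 - (1.425050)/(6.325050) = 1.619215

1.619215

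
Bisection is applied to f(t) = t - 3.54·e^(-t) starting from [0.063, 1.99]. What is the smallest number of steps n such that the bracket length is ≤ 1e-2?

8

Initial width b − a = 1.99 − 0.063 = 1.927000.
After n steps the width is (b−a)/2^n; need (b−a)/2^n ≤ 1e-2.
So n ≥ log₂(1.927000/1e-2) = log₂(192.7000) ≈ 7.5902.
Hence n = 8.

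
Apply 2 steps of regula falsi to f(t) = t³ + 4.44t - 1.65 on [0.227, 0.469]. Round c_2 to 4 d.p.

0.3609

False-position update: c = (a·f(b) − b·f(a))/(f(b) − f(a)); replace the endpoint whose sign matches f(c).
f(0.227000) = -0.630423, f(0.469000) = 0.535522
step 1: c = 0.357849, f(c) = -0.015327 < 0 → new bracket [0.357849, 0.469000]
step 2: c = 0.360941, f(c) = -0.000397 < 0 → new bracket [0.360941, 0.469000]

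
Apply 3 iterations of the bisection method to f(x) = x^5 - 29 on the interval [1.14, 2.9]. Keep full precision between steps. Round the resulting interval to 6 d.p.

[1.800000, 2.020000]

f(1.140000) = -27.074585, f(2.900000) = 176.111490 (opposite signs)
step 1: m = 2.020000, f(m) = 4.632322 > 0 → root in [1.140000, 2.020000]
step 2: m = 1.580000, f(m) = -19.153420 < 0 → root in [1.580000, 2.020000]
step 3: m = 1.800000, f(m) = -10.104320 < 0 → root in [1.800000, 2.020000]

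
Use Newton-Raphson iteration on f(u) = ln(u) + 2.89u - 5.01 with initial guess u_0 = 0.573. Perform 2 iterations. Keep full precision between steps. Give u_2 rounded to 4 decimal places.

1.5745

f'(u) = 1/u + 2.89
u_0 = 0.573000: f = -3.910900, f' = 4.635201 → u_1 = 0.573000 - (-3.910900)/(4.635201) = 1.416739
u_1 = 1.416739: f = -0.567267, f' = 3.595846 → u_2 = 1.416739 - (-0.567267)/(3.595846) = 1.574495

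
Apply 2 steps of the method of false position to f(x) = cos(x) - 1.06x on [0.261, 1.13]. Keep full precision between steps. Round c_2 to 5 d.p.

0.71018

False-position update: c = (a·f(b) − b·f(a))/(f(b) − f(a)); replace the endpoint whose sign matches f(c).
f(0.261000) = 0.689472, f(1.130000) = -0.771140
step 1: c = 0.671206, f(c) = 0.071594 > 0 → new bracket [0.671206, 1.130000]
step 2: c = 0.710182, f(c) = 0.005450 > 0 → new bracket [0.710182, 1.130000]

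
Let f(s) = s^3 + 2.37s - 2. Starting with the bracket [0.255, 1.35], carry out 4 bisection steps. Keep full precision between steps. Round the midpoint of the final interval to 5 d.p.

0.69984

f(0.255000) = -1.379069, f(1.350000) = 3.659875 (opposite signs)
step 1: m = 0.802500, f(m) = 0.418740 > 0 → root in [0.255000, 0.802500]
step 2: m = 0.528750, f(m) = -0.599036 < 0 → root in [0.528750, 0.802500]
step 3: m = 0.665625, f(m) = -0.127559 < 0 → root in [0.665625, 0.802500]
step 4: m = 0.734063, f(m) = 0.135276 > 0 → root in [0.665625, 0.734063]
Midpoint of [0.665625, 0.734063] = 0.699844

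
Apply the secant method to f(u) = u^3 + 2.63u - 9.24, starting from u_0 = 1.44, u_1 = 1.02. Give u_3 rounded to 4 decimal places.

1.6544

f(u_0) = -2.466816, f(u_1) = -5.496192
u_2 = 1.020000 - (-5.496192)·(1.020000 - 1.440000)/(-5.496192 - (-2.466816)) = 1.782005; f(u_2) = 1.105508
u_3 = 1.782005 - (1.105508)·(1.782005 - 1.020000)/(1.105508 - (-5.496192)) = 1.654401; f(u_3) = -0.360756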